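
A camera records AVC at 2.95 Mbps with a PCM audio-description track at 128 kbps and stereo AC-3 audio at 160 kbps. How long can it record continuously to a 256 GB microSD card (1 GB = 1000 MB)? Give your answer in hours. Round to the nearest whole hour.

Audio total: 128 + 160 = 288 kbps = 0.288 Mbps.
Total bitrate: 2.95 + 0.288 = 3.238 Mbps.
Capacity: 256 GB = 2,048,000 Mb.
Recording time: 2,048,000 / 3.238 = 632,489 s ≈ 176 hours.

176 hours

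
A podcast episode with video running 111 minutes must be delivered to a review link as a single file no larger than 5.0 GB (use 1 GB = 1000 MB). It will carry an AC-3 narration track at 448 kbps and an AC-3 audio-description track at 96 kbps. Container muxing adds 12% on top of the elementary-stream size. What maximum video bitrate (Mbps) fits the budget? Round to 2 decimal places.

Budget: 5.0 GB = 40000.0 Mb.
Stream payload after overhead: 40000.0 / 1.12 = 35714.3 Mb.
111 min = 6660 s
Total bitrate budget: 35714.3 Mb / 6660 s = 5.363 Mbps.
Audio total: 448 + 96 = 544 kbps = 0.544 Mbps.
Video: 5.363 − 0.544 = 4.819 Mbps.

4.82 Mbps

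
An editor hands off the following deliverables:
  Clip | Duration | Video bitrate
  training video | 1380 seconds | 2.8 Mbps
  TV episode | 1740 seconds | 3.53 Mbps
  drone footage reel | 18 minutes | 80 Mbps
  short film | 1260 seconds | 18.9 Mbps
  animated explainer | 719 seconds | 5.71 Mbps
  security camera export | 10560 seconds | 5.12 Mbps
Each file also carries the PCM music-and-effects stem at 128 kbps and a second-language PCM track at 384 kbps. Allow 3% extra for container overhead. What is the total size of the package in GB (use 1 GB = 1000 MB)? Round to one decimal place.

Audio total: 128 + 384 = 512 kbps = 0.512 Mbps.
training video: 3.312 Mbps × 1380 s × 1.03 = 4707.7 Mb
TV episode: 4.042 Mbps × 1740 s × 1.03 = 7244.1 Mb
drone footage reel: 80.512 Mbps × 1080 s × 1.03 = 89561.5 Mb
short film: 19.412 Mbps × 1260 s × 1.03 = 25192.9 Mb
animated explainer: 6.222 Mbps × 719 s × 1.03 = 4607.8 Mb
security camera export: 5.632 Mbps × 10560 s × 1.03 = 61258.1 Mb
Total: 192572.2 Mb = 24071.5 MB.
= 24.07 GB.

24.1 GB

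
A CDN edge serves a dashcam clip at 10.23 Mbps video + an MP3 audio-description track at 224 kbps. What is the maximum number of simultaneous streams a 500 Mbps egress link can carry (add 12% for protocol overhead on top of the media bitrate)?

42

Audio: 224 kbps = 0.224 Mbps.
Per-viewer media rate: 10.454 Mbps.
On the wire with 12% overhead: 11.708 Mbps.
500 Mbps = 500.0 Mbps; 500.0 / 11.708 = 42.70 → 42 viewers.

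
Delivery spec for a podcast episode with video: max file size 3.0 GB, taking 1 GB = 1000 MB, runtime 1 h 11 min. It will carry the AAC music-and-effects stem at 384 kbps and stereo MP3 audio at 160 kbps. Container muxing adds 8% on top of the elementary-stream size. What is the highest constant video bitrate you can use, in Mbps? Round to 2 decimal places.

4.67 Mbps

Budget: 3.0 GB = 24000.0 Mb.
Stream payload after overhead: 24000.0 / 1.08 = 22222.2 Mb.
1 h 11 min = 71 min = 4260 s
Total bitrate budget: 22222.2 Mb / 4260 s = 5.216 Mbps.
Audio total: 384 + 160 = 544 kbps = 0.544 Mbps.
Video: 5.216 − 0.544 = 4.672 Mbps.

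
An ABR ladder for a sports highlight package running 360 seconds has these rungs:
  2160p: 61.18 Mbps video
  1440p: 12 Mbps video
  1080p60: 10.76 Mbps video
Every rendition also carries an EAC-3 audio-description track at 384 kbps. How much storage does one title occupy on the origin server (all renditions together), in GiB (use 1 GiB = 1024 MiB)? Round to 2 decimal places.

Audio: 384 kbps = 0.384 Mbps.
Sum of rendition bitrates: (61.18+0.384) + (12+0.384) + (10.76+0.384) = 85.092 Mbps.
× 360 s = 30,633 Mb = 3,829 MB = 3.566 GiB.

3.57 GiB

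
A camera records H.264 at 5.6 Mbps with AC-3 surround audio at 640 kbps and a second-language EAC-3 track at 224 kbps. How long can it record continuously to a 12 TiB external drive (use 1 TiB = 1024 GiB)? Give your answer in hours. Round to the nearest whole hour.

4536 hours

Audio total: 640 + 224 = 864 kbps = 0.864 Mbps.
Total bitrate: 5.6 + 0.864 = 6.464 Mbps.
Capacity: 12 TiB = 105,553,116 Mb.
Recording time: 105,553,116 / 6.464 = 16,329,381 s ≈ 4,536 hours.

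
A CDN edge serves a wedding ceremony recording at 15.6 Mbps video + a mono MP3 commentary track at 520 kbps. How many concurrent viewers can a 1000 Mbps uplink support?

62

Audio: 520 kbps = 0.520 Mbps.
Per-viewer media rate: 16.120 Mbps.
1000 Mbps = 1,000 Mbps; 1,000 / 16.120 = 62.03 → 62 viewers.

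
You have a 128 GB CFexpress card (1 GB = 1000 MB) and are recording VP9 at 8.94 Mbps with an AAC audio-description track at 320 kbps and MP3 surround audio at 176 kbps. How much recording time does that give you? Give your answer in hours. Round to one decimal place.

Audio total: 320 + 176 = 496 kbps = 0.496 Mbps.
Total bitrate: 8.94 + 0.496 = 9.436 Mbps.
Capacity: 128 GB = 1,024,000 Mb.
Recording time: 1,024,000 / 9.436 = 108,521 s ≈ 30.1 hours.

30.1 hours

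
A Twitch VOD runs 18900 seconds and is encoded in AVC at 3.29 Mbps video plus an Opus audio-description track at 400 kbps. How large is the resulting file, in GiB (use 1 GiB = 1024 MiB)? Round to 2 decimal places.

Audio: 400 kbps = 0.400 Mbps.
Total bitrate: 3.29 + 0.400 = 3.690 Mbps.
Stream data: 3.690 Mbps × 18900 s = 69741.0 Mb.
69,741 Mb = 8,717,625,000 bytes ÷ 1,073,741,824 = 8.119 GiB.

8.12 GiB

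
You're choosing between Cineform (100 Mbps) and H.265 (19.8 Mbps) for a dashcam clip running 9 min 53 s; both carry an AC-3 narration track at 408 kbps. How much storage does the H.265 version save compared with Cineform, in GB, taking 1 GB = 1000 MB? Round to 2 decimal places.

9 min 53 s = 593 s
Audio: 408 kbps = 0.408 Mbps.
Cineform: 100.408 Mbps × 593 s = 59541.9 Mb = 7.443 GB.
H.265: 20.208 Mbps × 593 s = 11983.3 Mb = 1.498 GB.
Saving: 7.443 − 1.498 = 5.945 GB.

5.94 GB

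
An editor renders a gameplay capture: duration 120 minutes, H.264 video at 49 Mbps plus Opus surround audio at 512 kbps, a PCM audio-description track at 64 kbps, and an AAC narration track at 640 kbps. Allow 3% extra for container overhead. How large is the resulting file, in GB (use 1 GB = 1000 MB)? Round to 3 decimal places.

120 min = 7200 s
Audio total: 512 + 64 + 640 = 1216 kbps = 1.216 Mbps.
Total bitrate: 49 + 1.216 = 50.216 Mbps.
Stream data: 50.216 Mbps × 7200 s = 361555.2 Mb.
With 3% container overhead: ×1.03.
372,402 Mb ÷ 8 = 46,550 MB → 46.55 GB.

46.550 GB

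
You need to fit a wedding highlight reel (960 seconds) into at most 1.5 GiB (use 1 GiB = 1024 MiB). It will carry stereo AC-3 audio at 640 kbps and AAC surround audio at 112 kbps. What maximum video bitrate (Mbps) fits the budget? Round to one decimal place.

12.7 Mbps

Budget: 1.5 GiB = 12884.9 Mb.
Total bitrate budget: 12884.9 Mb / 960 s = 13.422 Mbps.
Audio total: 640 + 112 = 752 kbps = 0.752 Mbps.
Video: 13.422 − 0.752 = 12.670 Mbps.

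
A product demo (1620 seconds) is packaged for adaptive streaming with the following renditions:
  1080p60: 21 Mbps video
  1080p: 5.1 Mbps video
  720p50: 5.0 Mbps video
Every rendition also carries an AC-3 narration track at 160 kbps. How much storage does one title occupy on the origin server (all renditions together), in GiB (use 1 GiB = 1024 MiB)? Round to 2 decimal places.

Audio: 160 kbps = 0.160 Mbps.
Sum of rendition bitrates: (21+0.160) + (5.1+0.160) + (5.0+0.160) = 31.580 Mbps.
× 1620 s = 51,160 Mb = 6,395 MB = 5.956 GiB.

5.96 GiB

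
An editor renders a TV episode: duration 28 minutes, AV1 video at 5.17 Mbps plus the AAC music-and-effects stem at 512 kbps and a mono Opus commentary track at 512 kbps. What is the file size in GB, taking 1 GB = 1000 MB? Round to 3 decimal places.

28 min = 1680 s
Audio total: 512 + 512 = 1024 kbps = 1.024 Mbps.
Total bitrate: 5.17 + 1.024 = 6.194 Mbps.
Stream data: 6.194 Mbps × 1680 s = 10405.9 Mb.
10,406 Mb ÷ 8 = 1,301 MB → 1.301 GB.

1.301 GB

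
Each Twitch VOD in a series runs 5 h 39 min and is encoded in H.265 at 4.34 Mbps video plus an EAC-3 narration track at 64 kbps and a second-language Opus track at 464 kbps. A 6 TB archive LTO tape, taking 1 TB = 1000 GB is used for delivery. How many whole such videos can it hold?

5 h 39 min = 339 min = 20340 s
Audio total: 64 + 464 = 528 kbps = 0.528 Mbps.
Total bitrate: 4.868 Mbps.
Per item: 4.868 Mbps × 20340 s = 99,015 Mb = 12,377 MB.
Capacity: 6 TB = 48,000,000 Mb; 484.77 items → 484 complete.

484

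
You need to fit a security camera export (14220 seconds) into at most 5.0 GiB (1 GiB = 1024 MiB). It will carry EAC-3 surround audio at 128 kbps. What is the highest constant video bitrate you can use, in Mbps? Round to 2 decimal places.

Budget: 5.0 GiB = 42949.7 Mb.
Total bitrate budget: 42949.7 Mb / 14220 s = 3.020 Mbps.
Audio: 128 kbps = 0.128 Mbps.
Video: 3.020 − 0.128 = 2.892 Mbps.

2.89 Mbps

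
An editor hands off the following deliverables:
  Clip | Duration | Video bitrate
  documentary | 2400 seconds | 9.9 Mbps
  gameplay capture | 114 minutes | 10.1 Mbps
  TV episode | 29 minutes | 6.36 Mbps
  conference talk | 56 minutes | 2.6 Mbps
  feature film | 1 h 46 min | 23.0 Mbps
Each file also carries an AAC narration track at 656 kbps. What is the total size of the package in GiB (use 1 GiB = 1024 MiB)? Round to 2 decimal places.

31.72 GiB

Audio: 656 kbps = 0.656 Mbps.
documentary: 10.556 Mbps × 2400 s = 25334.4 Mb
gameplay capture: 10.756 Mbps × 6840 s = 73571.0 Mb
TV episode: 7.016 Mbps × 1740 s = 12207.8 Mb
conference talk: 3.256 Mbps × 3360 s = 10940.2 Mb
feature film: 23.656 Mbps × 6360 s = 150452.2 Mb
Total: 272505.6 Mb = 34063.2 MB.
= 31.72 GiB.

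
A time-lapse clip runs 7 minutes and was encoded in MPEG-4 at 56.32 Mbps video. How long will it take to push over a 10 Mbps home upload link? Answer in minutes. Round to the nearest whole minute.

39 minutes

7 min = 420 s
File: 56.320 Mbps × 420 s = 23654.4 Mb.
At 10 Mbps: 23654.4 / 10 = 2365.4 s ≈ 39.4 minutes.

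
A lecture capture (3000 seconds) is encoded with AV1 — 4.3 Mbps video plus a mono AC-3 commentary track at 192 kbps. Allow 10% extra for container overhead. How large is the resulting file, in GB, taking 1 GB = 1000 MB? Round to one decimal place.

1.9 GB

Audio: 192 kbps = 0.192 Mbps.
Total bitrate: 4.3 + 0.192 = 4.492 Mbps.
Stream data: 4.492 Mbps × 3000 s = 13476.0 Mb.
With 10% container overhead: ×1.10.
14,824 Mb ÷ 8 = 1,853 MB → 1.853 GB.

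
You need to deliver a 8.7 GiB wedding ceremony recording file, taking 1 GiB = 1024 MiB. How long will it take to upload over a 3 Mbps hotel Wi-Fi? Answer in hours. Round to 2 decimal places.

6.92 hours

File: 8.7 GiB = 74732.4 Mb.
At 3 Mbps: 74732.4 / 3 = 24910.8 s ≈ 6.92 hours.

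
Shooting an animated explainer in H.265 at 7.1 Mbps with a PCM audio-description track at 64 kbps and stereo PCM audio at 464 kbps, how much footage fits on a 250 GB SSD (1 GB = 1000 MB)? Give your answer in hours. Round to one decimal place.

72.8 hours

Audio total: 64 + 464 = 528 kbps = 0.528 Mbps.
Total bitrate: 7.1 + 0.528 = 7.628 Mbps.
Capacity: 250 GB = 2,000,000 Mb.
Recording time: 2,000,000 / 7.628 = 262,192 s ≈ 72.8 hours.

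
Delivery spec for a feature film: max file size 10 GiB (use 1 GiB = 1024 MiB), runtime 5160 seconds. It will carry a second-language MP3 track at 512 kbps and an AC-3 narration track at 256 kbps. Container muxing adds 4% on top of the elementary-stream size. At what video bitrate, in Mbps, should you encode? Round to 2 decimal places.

15.24 Mbps

Budget: 10 GiB = 85899.3 Mb.
Stream payload after overhead: 85899.3 / 1.04 = 82595.5 Mb.
Total bitrate budget: 82595.5 Mb / 5160 s = 16.007 Mbps.
Audio total: 512 + 256 = 768 kbps = 0.768 Mbps.
Video: 16.007 − 0.768 = 15.239 Mbps.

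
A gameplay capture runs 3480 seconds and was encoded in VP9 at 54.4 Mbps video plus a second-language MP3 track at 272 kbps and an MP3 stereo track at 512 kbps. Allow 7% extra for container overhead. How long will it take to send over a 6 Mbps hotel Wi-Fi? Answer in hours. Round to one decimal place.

Audio total: 272 + 512 = 784 kbps = 0.784 Mbps.
Total bitrate: 55.184 Mbps.
File: 55.184 Mbps × 3480 s = 192040.3 Mb.
With 7% container overhead: ×1.07. → 205483.1 Mb.
At 6 Mbps: 205483.1 / 6 = 34247.2 s ≈ 9.51 hours.

9.5 hours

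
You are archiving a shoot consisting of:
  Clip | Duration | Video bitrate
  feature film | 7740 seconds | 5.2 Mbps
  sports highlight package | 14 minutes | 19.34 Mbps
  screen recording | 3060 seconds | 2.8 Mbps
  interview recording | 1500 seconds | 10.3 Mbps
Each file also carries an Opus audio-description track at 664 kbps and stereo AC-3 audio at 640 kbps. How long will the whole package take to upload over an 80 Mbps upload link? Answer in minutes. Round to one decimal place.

Audio total: 664 + 640 = 1304 kbps = 1.304 Mbps.
feature film: 6.504 Mbps × 7740 s = 50341.0 Mb
sports highlight package: 20.644 Mbps × 840 s = 17341.0 Mb
screen recording: 4.104 Mbps × 3060 s = 12558.2 Mb
interview recording: 11.604 Mbps × 1500 s = 17406.0 Mb
Total: 97646.2 Mb = 12205.8 MB.
At 80 Mbps: 97646.2 / 80 = 1221 s ≈ 20.3 minutes.

20.3 minutes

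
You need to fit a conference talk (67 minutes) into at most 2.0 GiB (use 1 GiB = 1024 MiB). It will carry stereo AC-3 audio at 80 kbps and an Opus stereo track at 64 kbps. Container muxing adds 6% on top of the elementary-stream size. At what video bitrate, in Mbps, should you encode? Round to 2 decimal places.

Budget: 2.0 GiB = 17179.9 Mb.
Stream payload after overhead: 17179.9 / 1.06 = 16207.4 Mb.
67 min = 4020 s
Total bitrate budget: 16207.4 Mb / 4020 s = 4.032 Mbps.
Audio total: 80 + 64 = 144 kbps = 0.144 Mbps.
Video: 4.032 − 0.144 = 3.888 Mbps.

3.89 Mbps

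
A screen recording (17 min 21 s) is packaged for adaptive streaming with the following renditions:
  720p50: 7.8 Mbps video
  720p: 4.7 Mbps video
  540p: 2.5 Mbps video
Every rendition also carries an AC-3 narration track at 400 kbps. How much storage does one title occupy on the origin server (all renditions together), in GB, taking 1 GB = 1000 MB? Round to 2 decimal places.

2.11 GB

17 min 21 s = 1041 s
Audio: 400 kbps = 0.400 Mbps.
Sum of rendition bitrates: (7.8+0.400) + (4.7+0.400) + (2.5+0.400) = 16.200 Mbps.
× 1041 s = 16,864 Mb = 2,108 MB = 2.108 GB.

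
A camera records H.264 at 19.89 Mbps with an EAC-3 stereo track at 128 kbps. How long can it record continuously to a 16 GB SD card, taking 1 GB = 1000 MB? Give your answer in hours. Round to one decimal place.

Audio: 128 kbps = 0.128 Mbps.
Total bitrate: 19.89 + 0.128 = 20.018 Mbps.
Capacity: 16 GB = 128,000 Mb.
Recording time: 128,000 / 20.018 = 6,394 s ≈ 1.78 hours.

1.8 hours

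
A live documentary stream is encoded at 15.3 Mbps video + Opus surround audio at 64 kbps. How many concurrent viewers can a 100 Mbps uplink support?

6

Audio: 64 kbps = 0.064 Mbps.
Per-viewer media rate: 15.364 Mbps.
100 Mbps = 100.0 Mbps; 100.0 / 15.364 = 6.51 → 6 viewers.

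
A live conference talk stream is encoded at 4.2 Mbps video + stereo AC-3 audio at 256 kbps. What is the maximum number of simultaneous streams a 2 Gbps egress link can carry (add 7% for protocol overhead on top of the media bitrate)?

419

Audio: 256 kbps = 0.256 Mbps.
Per-viewer media rate: 4.456 Mbps.
On the wire with 7% overhead: 4.768 Mbps.
2 Gbps = 2,000 Mbps; 2,000 / 4.768 = 419.47 → 419 viewers.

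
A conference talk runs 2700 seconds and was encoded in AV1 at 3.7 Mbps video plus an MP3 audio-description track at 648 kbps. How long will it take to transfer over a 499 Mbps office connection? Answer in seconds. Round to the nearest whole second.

Audio: 648 kbps = 0.648 Mbps.
Total bitrate: 4.348 Mbps.
File: 4.348 Mbps × 2700 s = 11739.6 Mb.
At 499 Mbps: 11739.6 / 499 = 23.5 s ≈ 23.5 seconds.

24 seconds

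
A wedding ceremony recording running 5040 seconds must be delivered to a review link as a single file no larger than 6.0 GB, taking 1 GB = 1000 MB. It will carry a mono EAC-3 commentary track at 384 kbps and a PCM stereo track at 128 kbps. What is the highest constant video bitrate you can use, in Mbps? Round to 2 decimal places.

Budget: 6.0 GB = 48000.0 Mb.
Total bitrate budget: 48000.0 Mb / 5040 s = 9.524 Mbps.
Audio total: 384 + 128 = 512 kbps = 0.512 Mbps.
Video: 9.524 − 0.512 = 9.012 Mbps.

9.01 Mbps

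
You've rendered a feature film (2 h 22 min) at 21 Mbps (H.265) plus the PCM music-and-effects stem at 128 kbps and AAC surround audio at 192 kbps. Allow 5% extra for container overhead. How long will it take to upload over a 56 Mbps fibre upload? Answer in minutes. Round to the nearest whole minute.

57 minutes

2 h 22 min = 142 min = 8520 s
Audio total: 128 + 192 = 320 kbps = 0.320 Mbps.
Total bitrate: 21.320 Mbps.
File: 21.320 Mbps × 8520 s = 181646.4 Mb.
With 5% container overhead: ×1.05. → 190728.7 Mb.
At 56 Mbps: 190728.7 / 56 = 3405.9 s ≈ 56.8 minutes.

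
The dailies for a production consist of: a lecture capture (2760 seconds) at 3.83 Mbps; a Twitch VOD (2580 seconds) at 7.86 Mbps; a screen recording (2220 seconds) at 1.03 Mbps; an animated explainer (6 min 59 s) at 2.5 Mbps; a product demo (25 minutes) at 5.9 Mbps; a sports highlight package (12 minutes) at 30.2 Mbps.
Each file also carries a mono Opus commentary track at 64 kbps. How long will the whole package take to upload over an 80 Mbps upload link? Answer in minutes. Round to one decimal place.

13.6 minutes

Audio: 64 kbps = 0.064 Mbps.
lecture capture: 3.894 Mbps × 2760 s = 10747.4 Mb
Twitch VOD: 7.924 Mbps × 2580 s = 20443.9 Mb
screen recording: 1.094 Mbps × 2220 s = 2428.7 Mb
animated explainer: 2.564 Mbps × 419 s = 1074.3 Mb
product demo: 5.964 Mbps × 1500 s = 8946.0 Mb
sports highlight package: 30.264 Mbps × 720 s = 21790.1 Mb
Total: 65430.4 Mb = 8178.8 MB.
At 80 Mbps: 65430.4 / 80 = 818 s ≈ 13.6 minutes.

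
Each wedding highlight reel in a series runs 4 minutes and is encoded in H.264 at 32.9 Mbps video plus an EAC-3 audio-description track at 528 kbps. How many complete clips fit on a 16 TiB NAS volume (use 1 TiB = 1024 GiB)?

17542

4 min = 240 s
Audio: 528 kbps = 0.528 Mbps.
Total bitrate: 33.428 Mbps.
Per item: 33.428 Mbps × 240 s = 8,023 Mb = 1,003 MB.
Capacity: 16 TiB = 140,737,488 Mb; 17542.37 items → 17542 complete.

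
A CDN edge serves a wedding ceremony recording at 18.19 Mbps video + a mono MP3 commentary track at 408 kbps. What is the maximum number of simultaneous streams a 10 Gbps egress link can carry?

Audio: 408 kbps = 0.408 Mbps.
Per-viewer media rate: 18.598 Mbps.
10 Gbps = 10,000 Mbps; 10,000 / 18.598 = 537.69 → 537 viewers.

537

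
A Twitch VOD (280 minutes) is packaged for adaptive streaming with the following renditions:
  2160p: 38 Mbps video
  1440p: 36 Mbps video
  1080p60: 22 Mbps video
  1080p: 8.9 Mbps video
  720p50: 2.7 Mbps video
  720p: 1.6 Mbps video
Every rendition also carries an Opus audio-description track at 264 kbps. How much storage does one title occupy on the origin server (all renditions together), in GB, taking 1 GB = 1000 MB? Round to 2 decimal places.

232.65 GB

280 min = 16800 s
Audio: 264 kbps = 0.264 Mbps.
Sum of rendition bitrates: (38+0.264) + (36+0.264) + (22+0.264) + (8.9+0.264) + (2.7+0.264) + (1.6+0.264) = 110.784 Mbps.
× 16800 s = 1,861,171 Mb = 232,646 MB = 232.6 GB.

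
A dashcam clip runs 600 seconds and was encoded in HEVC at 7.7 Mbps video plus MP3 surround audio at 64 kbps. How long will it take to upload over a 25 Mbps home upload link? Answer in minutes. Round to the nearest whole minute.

3 minutes

Audio: 64 kbps = 0.064 Mbps.
Total bitrate: 7.764 Mbps.
File: 7.764 Mbps × 600 s = 4658.4 Mb.
At 25 Mbps: 4658.4 / 25 = 186.3 s ≈ 3.11 minutes.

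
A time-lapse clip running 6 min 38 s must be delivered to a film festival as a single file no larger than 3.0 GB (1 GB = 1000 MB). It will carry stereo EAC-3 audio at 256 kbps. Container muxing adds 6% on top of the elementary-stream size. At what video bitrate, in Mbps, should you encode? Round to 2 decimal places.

56.63 Mbps

Budget: 3.0 GB = 24000.0 Mb.
Stream payload after overhead: 24000.0 / 1.06 = 22641.5 Mb.
6 min 38 s = 398 s
Total bitrate budget: 22641.5 Mb / 398 s = 56.888 Mbps.
Audio: 256 kbps = 0.256 Mbps.
Video: 56.888 − 0.256 = 56.632 Mbps.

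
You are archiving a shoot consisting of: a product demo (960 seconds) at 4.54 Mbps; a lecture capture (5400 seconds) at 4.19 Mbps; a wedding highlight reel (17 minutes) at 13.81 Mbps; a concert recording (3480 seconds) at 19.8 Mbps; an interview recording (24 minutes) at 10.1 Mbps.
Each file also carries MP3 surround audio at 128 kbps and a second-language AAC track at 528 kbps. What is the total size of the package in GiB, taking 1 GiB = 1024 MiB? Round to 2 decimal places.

Audio total: 128 + 528 = 656 kbps = 0.656 Mbps.
product demo: 5.196 Mbps × 960 s = 4988.2 Mb
lecture capture: 4.846 Mbps × 5400 s = 26168.4 Mb
wedding highlight reel: 14.466 Mbps × 1020 s = 14755.3 Mb
concert recording: 20.456 Mbps × 3480 s = 71186.9 Mb
interview recording: 10.756 Mbps × 1440 s = 15488.6 Mb
Total: 132587.4 Mb = 16573.4 MB.
= 15.44 GiB.

15.44 GiB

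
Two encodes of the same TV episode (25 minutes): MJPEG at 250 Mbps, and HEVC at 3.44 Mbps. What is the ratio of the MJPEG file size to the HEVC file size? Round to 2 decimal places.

72.67

25 min = 1500 s
MJPEG: 250.000 Mbps × 1500 s = 375000.0 Mb = 43.656 GiB.
HEVC: 3.440 Mbps × 1500 s = 5160.0 Mb = 0.601 GiB.
Ratio: 43.656 / 0.601 = 72.674.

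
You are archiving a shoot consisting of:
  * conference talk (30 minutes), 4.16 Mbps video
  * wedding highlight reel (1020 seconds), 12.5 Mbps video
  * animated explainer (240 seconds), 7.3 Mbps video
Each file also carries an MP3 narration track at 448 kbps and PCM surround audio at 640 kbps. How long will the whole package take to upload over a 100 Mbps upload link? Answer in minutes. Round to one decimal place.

Audio total: 448 + 640 = 1088 kbps = 1.088 Mbps.
conference talk: 5.248 Mbps × 1800 s = 9446.4 Mb
wedding highlight reel: 13.588 Mbps × 1020 s = 13859.8 Mb
animated explainer: 8.388 Mbps × 240 s = 2013.1 Mb
Total: 25319.3 Mb = 3164.9 MB.
At 100 Mbps: 25319.3 / 100 = 253 s ≈ 4.22 minutes.

4.2 minutes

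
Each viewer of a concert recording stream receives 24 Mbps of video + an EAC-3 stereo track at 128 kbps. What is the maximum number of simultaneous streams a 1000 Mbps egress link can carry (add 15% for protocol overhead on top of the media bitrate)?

Audio: 128 kbps = 0.128 Mbps.
Per-viewer media rate: 24.128 Mbps.
On the wire with 15% overhead: 27.747 Mbps.
1000 Mbps = 1,000 Mbps; 1,000 / 27.747 = 36.04 → 36 viewers.

36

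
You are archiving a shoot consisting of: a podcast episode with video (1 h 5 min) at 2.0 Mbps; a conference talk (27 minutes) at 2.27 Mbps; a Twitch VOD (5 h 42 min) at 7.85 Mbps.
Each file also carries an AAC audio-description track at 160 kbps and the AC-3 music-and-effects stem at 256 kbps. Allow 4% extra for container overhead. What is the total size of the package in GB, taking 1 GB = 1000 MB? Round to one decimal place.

23.8 GB

Audio total: 160 + 256 = 416 kbps = 0.416 Mbps.
podcast episode with video: 2.416 Mbps × 3900 s × 1.04 = 9799.3 Mb
conference talk: 2.686 Mbps × 1620 s × 1.04 = 4525.4 Mb
Twitch VOD: 8.266 Mbps × 20520 s × 1.04 = 176403.1 Mb
Total: 190727.7 Mb = 23841.0 MB.
= 23.84 GB.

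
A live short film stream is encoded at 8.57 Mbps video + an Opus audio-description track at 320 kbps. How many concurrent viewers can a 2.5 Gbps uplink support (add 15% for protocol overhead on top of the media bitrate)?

244

Audio: 320 kbps = 0.320 Mbps.
Per-viewer media rate: 8.890 Mbps.
On the wire with 15% overhead: 10.223 Mbps.
2.5 Gbps = 2,500 Mbps; 2,500 / 10.223 = 244.53 → 244 viewers.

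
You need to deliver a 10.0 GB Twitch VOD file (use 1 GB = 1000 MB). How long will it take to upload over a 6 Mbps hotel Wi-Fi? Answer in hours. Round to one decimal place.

3.7 hours

File: 10.0 GB = 80000.0 Mb.
At 6 Mbps: 80000.0 / 6 = 13333.3 s ≈ 3.7 hours.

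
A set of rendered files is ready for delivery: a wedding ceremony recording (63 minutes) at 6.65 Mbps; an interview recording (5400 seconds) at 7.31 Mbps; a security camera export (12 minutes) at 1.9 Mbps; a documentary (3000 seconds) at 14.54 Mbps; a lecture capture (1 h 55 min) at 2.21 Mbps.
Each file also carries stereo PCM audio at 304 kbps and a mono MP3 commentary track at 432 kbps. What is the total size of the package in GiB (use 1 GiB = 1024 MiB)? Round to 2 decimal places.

16.23 GiB

Audio total: 304 + 432 = 736 kbps = 0.736 Mbps.
wedding ceremony recording: 7.386 Mbps × 3780 s = 27919.1 Mb
interview recording: 8.046 Mbps × 5400 s = 43448.4 Mb
security camera export: 2.636 Mbps × 720 s = 1897.9 Mb
documentary: 15.276 Mbps × 3000 s = 45828.0 Mb
lecture capture: 2.946 Mbps × 6900 s = 20327.4 Mb
Total: 139420.8 Mb = 17427.6 MB.
= 16.23 GiB.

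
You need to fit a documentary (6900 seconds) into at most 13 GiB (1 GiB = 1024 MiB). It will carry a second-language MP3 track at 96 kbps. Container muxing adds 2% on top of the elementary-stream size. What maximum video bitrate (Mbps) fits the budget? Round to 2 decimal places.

15.77 Mbps

Budget: 13 GiB = 111669.1 Mb.
Stream payload after overhead: 111669.1 / 1.02 = 109479.6 Mb.
Total bitrate budget: 109479.6 Mb / 6900 s = 15.867 Mbps.
Audio: 96 kbps = 0.096 Mbps.
Video: 15.867 − 0.096 = 15.771 Mbps.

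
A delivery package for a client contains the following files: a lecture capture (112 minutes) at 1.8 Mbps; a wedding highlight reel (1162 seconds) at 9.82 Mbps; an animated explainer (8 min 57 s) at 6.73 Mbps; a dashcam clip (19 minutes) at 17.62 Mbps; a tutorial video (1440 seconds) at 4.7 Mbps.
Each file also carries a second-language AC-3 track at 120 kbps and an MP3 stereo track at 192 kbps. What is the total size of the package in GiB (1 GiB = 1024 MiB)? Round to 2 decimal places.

6.68 GiB

Audio total: 120 + 192 = 312 kbps = 0.312 Mbps.
lecture capture: 2.112 Mbps × 6720 s = 14192.6 Mb
wedding highlight reel: 10.132 Mbps × 1162 s = 11773.4 Mb
animated explainer: 7.042 Mbps × 537 s = 3781.6 Mb
dashcam clip: 17.932 Mbps × 1140 s = 20442.5 Mb
tutorial video: 5.012 Mbps × 1440 s = 7217.3 Mb
Total: 57407.3 Mb = 7175.9 MB.
= 6.683 GiB.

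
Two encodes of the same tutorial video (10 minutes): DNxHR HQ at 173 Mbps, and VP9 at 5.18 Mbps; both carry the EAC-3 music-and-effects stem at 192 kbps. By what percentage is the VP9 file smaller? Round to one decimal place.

10 min = 600 s
Audio: 192 kbps = 0.192 Mbps.
DNxHR HQ: 173.192 Mbps × 600 s = 103915.2 Mb = 12.097 GiB.
VP9: 5.372 Mbps × 600 s = 3223.2 Mb = 0.375 GiB.
Reduction: (1 − 0.375/12.097) × 100 = 96.90%.

96.9%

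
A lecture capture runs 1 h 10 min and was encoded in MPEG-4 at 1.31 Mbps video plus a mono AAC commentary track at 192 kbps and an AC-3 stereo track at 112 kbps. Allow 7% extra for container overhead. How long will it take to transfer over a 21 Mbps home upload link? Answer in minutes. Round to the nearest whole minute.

1 h 10 min = 70 min = 4200 s
Audio total: 192 + 112 = 304 kbps = 0.304 Mbps.
Total bitrate: 1.614 Mbps.
File: 1.614 Mbps × 4200 s = 6778.8 Mb.
With 7% container overhead: ×1.07. → 7253.3 Mb.
At 21 Mbps: 7253.3 / 21 = 345.4 s ≈ 5.76 minutes.

6 minutes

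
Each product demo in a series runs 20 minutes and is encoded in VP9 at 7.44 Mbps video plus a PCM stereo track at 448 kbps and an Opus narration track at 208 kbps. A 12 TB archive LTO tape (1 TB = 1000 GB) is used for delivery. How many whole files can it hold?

9881

20 min = 1200 s
Audio total: 448 + 208 = 656 kbps = 0.656 Mbps.
Total bitrate: 8.096 Mbps.
Per item: 8.096 Mbps × 1200 s = 9,715 Mb = 1,214 MB.
Capacity: 12 TB = 96,000,000 Mb; 9881.42 items → 9881 complete.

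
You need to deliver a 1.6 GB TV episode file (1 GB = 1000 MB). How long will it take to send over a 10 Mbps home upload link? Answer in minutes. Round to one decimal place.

21.3 minutes

File: 1.6 GB = 12800.0 Mb.
At 10 Mbps: 12800.0 / 10 = 1280.0 s ≈ 21.3 minutes.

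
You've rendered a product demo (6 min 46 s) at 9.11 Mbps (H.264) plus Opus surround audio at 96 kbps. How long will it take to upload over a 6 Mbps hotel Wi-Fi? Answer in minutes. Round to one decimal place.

6 min 46 s = 406 s
Audio: 96 kbps = 0.096 Mbps.
Total bitrate: 9.206 Mbps.
File: 9.206 Mbps × 406 s = 3737.6 Mb.
At 6 Mbps: 3737.6 / 6 = 622.9 s ≈ 10.4 minutes.

10.4 minutes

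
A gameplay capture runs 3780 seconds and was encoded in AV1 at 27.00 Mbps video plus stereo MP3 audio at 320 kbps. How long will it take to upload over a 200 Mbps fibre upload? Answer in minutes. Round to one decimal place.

Audio: 320 kbps = 0.320 Mbps.
Total bitrate: 27.320 Mbps.
File: 27.320 Mbps × 3780 s = 103269.6 Mb.
At 200 Mbps: 103269.6 / 200 = 516.3 s ≈ 8.61 minutes.

8.6 minutes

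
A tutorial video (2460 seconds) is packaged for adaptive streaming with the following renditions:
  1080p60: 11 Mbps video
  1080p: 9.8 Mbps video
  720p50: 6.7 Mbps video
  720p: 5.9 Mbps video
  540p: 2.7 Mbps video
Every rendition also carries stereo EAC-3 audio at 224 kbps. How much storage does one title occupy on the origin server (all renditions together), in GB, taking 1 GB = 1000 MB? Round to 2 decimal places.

11.45 GB

Audio: 224 kbps = 0.224 Mbps.
Sum of rendition bitrates: (11+0.224) + (9.8+0.224) + (6.7+0.224) + (5.9+0.224) + (2.7+0.224) = 37.220 Mbps.
× 2460 s = 91,561 Mb = 11,445 MB = 11.45 GB.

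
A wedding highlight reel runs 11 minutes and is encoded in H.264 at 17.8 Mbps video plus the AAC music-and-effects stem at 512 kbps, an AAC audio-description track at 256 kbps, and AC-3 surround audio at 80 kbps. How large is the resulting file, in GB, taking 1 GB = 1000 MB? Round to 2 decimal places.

1.54 GB

11 min = 660 s
Audio total: 512 + 256 + 80 = 848 kbps = 0.848 Mbps.
Total bitrate: 17.8 + 0.848 = 18.648 Mbps.
Stream data: 18.648 Mbps × 660 s = 12307.7 Mb.
12,308 Mb ÷ 8 = 1,538 MB → 1.538 GB.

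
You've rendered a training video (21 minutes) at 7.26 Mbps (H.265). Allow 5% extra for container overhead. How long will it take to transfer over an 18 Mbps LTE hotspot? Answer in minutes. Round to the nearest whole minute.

9 minutes

21 min = 1260 s
File: 7.260 Mbps × 1260 s = 9147.6 Mb.
With 5% container overhead: ×1.05. → 9605.0 Mb.
At 18 Mbps: 9605.0 / 18 = 533.6 s ≈ 8.89 minutes.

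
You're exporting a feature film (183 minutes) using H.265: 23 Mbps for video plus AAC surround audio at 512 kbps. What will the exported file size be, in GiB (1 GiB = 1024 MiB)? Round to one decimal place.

183 min = 10980 s
Audio: 512 kbps = 0.512 Mbps.
Total bitrate: 23 + 0.512 = 23.512 Mbps.
Stream data: 23.512 Mbps × 10980 s = 258161.8 Mb.
258,162 Mb = 32,270,220,000 bytes ÷ 1,073,741,824 = 30.05 GiB.

30.1 GiB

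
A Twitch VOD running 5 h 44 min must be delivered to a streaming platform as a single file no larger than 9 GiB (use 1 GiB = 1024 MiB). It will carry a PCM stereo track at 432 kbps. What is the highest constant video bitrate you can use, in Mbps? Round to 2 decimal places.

Budget: 9 GiB = 77309.4 Mb.
5 h 44 min = 344 min = 20640 s
Total bitrate budget: 77309.4 Mb / 20640 s = 3.746 Mbps.
Audio: 432 kbps = 0.432 Mbps.
Video: 3.746 − 0.432 = 3.314 Mbps.

3.31 Mbps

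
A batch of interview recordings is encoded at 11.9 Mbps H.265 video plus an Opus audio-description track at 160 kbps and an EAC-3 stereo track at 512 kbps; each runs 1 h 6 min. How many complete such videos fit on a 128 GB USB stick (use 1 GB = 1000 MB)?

1 h 6 min = 66 min = 3960 s
Audio total: 160 + 512 = 672 kbps = 0.672 Mbps.
Total bitrate: 12.572 Mbps.
Per item: 12.572 Mbps × 3960 s = 49,785 Mb = 6,223 MB.
Capacity: 128 GB = 1,024,000 Mb; 20.57 items → 20 complete.

20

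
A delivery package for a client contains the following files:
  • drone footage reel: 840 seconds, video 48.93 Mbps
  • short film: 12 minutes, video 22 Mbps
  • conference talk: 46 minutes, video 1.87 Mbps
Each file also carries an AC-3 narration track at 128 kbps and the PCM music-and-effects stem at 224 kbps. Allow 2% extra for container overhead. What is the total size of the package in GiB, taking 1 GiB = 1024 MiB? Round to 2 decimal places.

7.55 GiB

Audio total: 128 + 224 = 352 kbps = 0.352 Mbps.
drone footage reel: 49.282 Mbps × 840 s × 1.02 = 42224.8 Mb
short film: 22.352 Mbps × 720 s × 1.02 = 16415.3 Mb
conference talk: 2.222 Mbps × 2760 s × 1.02 = 6255.4 Mb
Total: 64895.5 Mb = 8111.9 MB.
= 7.555 GiB.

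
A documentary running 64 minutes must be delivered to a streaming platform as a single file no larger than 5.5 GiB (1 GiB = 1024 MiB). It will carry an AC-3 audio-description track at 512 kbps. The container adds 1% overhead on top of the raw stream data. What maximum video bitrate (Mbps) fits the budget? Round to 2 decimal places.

11.67 Mbps

Budget: 5.5 GiB = 47244.6 Mb.
Stream payload after overhead: 47244.6 / 1.01 = 46776.9 Mb.
64 min = 3840 s
Total bitrate budget: 46776.9 Mb / 3840 s = 12.181 Mbps.
Audio: 512 kbps = 0.512 Mbps.
Video: 12.181 − 0.512 = 11.669 Mbps.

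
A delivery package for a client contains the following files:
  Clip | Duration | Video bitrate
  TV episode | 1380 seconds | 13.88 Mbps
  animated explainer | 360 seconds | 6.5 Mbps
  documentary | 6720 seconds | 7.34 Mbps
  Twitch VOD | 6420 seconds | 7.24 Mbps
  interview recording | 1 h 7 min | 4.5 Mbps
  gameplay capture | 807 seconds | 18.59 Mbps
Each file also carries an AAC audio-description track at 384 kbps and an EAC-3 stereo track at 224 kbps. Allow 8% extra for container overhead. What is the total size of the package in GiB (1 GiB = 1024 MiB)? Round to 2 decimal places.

Audio total: 384 + 224 = 608 kbps = 0.608 Mbps.
TV episode: 14.488 Mbps × 1380 s × 1.08 = 21592.9 Mb
animated explainer: 7.108 Mbps × 360 s × 1.08 = 2763.6 Mb
documentary: 7.948 Mbps × 6720 s × 1.08 = 57683.4 Mb
Twitch VOD: 7.848 Mbps × 6420 s × 1.08 = 54414.9 Mb
interview recording: 5.108 Mbps × 4020 s × 1.08 = 22176.9 Mb
gameplay capture: 19.198 Mbps × 807 s × 1.08 = 16732.2 Mb
Total: 175363.9 Mb = 21920.5 MB.
= 20.42 GiB.

20.42 GiB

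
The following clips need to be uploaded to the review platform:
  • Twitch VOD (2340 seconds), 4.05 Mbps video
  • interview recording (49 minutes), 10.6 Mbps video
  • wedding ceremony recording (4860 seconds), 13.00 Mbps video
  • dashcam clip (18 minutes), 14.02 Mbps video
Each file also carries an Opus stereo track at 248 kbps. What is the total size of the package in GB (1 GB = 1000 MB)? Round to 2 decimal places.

Audio: 248 kbps = 0.248 Mbps.
Twitch VOD: 4.298 Mbps × 2340 s = 10057.3 Mb
interview recording: 10.848 Mbps × 2940 s = 31893.1 Mb
wedding ceremony recording: 13.248 Mbps × 4860 s = 64385.3 Mb
dashcam clip: 14.268 Mbps × 1080 s = 15409.4 Mb
Total: 121745.2 Mb = 15218.1 MB.
= 15.22 GB.

15.22 GB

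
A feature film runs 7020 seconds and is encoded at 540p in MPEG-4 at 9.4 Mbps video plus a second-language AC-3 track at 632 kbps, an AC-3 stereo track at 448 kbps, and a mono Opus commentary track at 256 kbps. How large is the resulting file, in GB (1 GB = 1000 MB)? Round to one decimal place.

Audio total: 632 + 448 + 256 = 1336 kbps = 1.336 Mbps.
Total bitrate: 9.4 + 1.336 = 10.736 Mbps.
Stream data: 10.736 Mbps × 7020 s = 75366.7 Mb.
75,367 Mb ÷ 8 = 9,421 MB → 9.421 GB.

9.4 GB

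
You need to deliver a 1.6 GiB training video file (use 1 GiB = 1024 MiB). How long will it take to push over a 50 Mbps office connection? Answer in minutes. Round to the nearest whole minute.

5 minutes

File: 1.6 GiB = 13743.9 Mb.
At 50 Mbps: 13743.9 / 50 = 274.9 s ≈ 4.58 minutes.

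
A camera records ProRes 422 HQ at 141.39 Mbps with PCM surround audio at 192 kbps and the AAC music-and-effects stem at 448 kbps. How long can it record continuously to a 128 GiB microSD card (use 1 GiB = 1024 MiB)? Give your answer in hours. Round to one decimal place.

2.2 hours

Audio total: 192 + 448 = 640 kbps = 0.640 Mbps.
Total bitrate: 141.39 + 0.640 = 142.030 Mbps.
Capacity: 128 GiB = 1,099,512 Mb.
Recording time: 1,099,512 / 142.030 = 7,741 s ≈ 2.15 hours.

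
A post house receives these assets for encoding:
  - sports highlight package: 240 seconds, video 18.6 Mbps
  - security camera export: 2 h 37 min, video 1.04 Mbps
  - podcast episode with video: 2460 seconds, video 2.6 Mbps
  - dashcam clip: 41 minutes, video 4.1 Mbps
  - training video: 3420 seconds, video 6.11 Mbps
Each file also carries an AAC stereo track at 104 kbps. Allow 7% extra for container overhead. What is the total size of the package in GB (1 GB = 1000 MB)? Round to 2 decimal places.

7.16 GB

Audio: 104 kbps = 0.104 Mbps.
sports highlight package: 18.704 Mbps × 240 s × 1.07 = 4803.2 Mb
security camera export: 1.144 Mbps × 9420 s × 1.07 = 11530.8 Mb
podcast episode with video: 2.704 Mbps × 2460 s × 1.07 = 7117.5 Mb
dashcam clip: 4.204 Mbps × 2460 s × 1.07 = 11065.8 Mb
training video: 6.214 Mbps × 3420 s × 1.07 = 22739.5 Mb
Total: 57256.8 Mb = 7157.1 MB.
= 7.157 GB.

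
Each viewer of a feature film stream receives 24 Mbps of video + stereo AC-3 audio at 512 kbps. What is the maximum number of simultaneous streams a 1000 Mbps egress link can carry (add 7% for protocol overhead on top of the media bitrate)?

Audio: 512 kbps = 0.512 Mbps.
Per-viewer media rate: 24.512 Mbps.
On the wire with 7% overhead: 26.228 Mbps.
1000 Mbps = 1,000 Mbps; 1,000 / 26.228 = 38.13 → 38 viewers.

38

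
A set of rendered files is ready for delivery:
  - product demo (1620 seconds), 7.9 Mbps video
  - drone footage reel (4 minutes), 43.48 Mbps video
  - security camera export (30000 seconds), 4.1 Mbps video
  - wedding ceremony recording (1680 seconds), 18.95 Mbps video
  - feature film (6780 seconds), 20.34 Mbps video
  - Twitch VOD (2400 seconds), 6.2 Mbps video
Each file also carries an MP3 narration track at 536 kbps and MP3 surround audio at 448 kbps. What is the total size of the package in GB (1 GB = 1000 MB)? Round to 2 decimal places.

Audio total: 536 + 448 = 984 kbps = 0.984 Mbps.
product demo: 8.884 Mbps × 1620 s = 14392.1 Mb
drone footage reel: 44.464 Mbps × 240 s = 10671.4 Mb
security camera export: 5.084 Mbps × 30000 s = 152520.0 Mb
wedding ceremony recording: 19.934 Mbps × 1680 s = 33489.1 Mb
feature film: 21.324 Mbps × 6780 s = 144576.7 Mb
Twitch VOD: 7.184 Mbps × 2400 s = 17241.6 Mb
Total: 372890.9 Mb = 46611.4 MB.
= 46.61 GB.

46.61 GB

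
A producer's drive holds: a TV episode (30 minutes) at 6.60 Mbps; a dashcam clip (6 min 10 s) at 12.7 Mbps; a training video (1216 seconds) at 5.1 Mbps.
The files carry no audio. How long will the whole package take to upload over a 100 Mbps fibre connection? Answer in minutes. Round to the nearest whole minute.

TV episode: 6.600 Mbps × 1800 s = 11880.0 Mb
dashcam clip: 12.700 Mbps × 370 s = 4699.0 Mb
training video: 5.100 Mbps × 1216 s = 6201.6 Mb
Total: 22780.6 Mb = 2847.6 MB.
At 100 Mbps: 22780.6 / 100 = 228 s ≈ 3.8 minutes.

4 minutes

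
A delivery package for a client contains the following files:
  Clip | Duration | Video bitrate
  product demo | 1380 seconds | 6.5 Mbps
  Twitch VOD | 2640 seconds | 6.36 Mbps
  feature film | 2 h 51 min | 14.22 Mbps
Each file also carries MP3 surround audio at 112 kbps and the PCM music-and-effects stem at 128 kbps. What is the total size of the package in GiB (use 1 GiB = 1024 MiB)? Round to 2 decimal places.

Audio total: 112 + 128 = 240 kbps = 0.240 Mbps.
product demo: 6.740 Mbps × 1380 s = 9301.2 Mb
Twitch VOD: 6.600 Mbps × 2640 s = 17424.0 Mb
feature film: 14.460 Mbps × 10260 s = 148359.6 Mb
Total: 175084.8 Mb = 21885.6 MB.
= 20.38 GiB.

20.38 GiB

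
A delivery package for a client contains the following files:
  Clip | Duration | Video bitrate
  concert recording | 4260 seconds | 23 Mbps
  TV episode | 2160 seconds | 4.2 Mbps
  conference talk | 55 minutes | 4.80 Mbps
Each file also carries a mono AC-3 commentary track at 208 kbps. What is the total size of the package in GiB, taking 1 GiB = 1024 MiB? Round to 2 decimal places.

14.54 GiB

Audio: 208 kbps = 0.208 Mbps.
concert recording: 23.208 Mbps × 4260 s = 98866.1 Mb
TV episode: 4.408 Mbps × 2160 s = 9521.3 Mb
conference talk: 5.008 Mbps × 3300 s = 16526.4 Mb
Total: 124913.8 Mb = 15614.2 MB.
= 14.54 GiB.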